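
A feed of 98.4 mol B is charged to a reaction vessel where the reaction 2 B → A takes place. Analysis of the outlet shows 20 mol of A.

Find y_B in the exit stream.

For A: n = n₀ + 1ξ → 20 = 0 + 1ξ, giving ξ = 20 mol.
Outlet amounts (n = n₀ + ν ξ):
  B: 98.4 − 2(20) = 58.4
  A: 0 + 1(20) = 20
Total out = 78.4 mol; y_B = 58.4 / 78.4 = 0.7449.

0.745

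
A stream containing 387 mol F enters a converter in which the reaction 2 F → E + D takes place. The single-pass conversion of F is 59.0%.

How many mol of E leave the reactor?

114 mol

F reacted = 0.59 × 387 = 228.3 mol; ν_F = −2, so ξ = 228.3/2 = 114.2 mol.
Outlet amounts (n = n₀ + ν ξ):
  F: 387 − 2(114.2) = 158.7
  E: 0 + 1(114.2) = 114.2
  D: 0 + 1(114.2) = 114.2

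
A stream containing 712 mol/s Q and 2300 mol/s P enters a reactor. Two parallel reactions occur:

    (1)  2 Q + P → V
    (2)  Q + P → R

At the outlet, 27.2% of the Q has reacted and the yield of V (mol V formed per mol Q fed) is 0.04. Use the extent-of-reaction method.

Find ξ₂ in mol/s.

ξ₂ = 137 mol/s

Yield of V: 1ξ₁ / 712 = 0.04 → ξ₁ = 28.48 mol/s.
Conversion of Q: 2ξ₁ + 1ξ₂ = 0.272 × 712 = 193.7 → ξ₂ = 136.7 mol/s.
Outlet amounts (n = n₀ + Σ ν·ξ):
  Q: 712 − 2(28.48) − 1(136.7) = 518.3
  P: 2300 − 1(28.48) − 1(136.7) = 2135
  V: 0 + 1(28.48) = 28.48
  R: 0 + 1(136.7) = 136.7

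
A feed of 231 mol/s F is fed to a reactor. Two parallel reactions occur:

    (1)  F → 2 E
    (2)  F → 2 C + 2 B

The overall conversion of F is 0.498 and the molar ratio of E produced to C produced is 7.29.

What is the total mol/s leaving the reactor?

Conversion of F: F consumed = 0.498 × 231 = 115 mol/s = 1ξ₁ + 1ξ₂.
Selectivity: 2ξ₁ / (2ξ₂) = 7.29 → ξ₁ = 7.29 ξ₂.
Substitute: (1·7.29 + 1) ξ₂ = 115 → ξ₂ = 13.88 mol/s, ξ₁ = 101.2 mol/s.
Outlet amounts (n = n₀ + Σ ν·ξ):
  F: 231 − 1(101.2) − 1(13.88) = 116
  E: 0 + 2(101.2) = 202.3
  C: 0 + 2(13.88) = 27.75
  B: 0 + 2(13.88) = 27.75
Total out = 116 + 202.3 + 27.75 + 27.75 = 373.8 mol/s.

374 mol/s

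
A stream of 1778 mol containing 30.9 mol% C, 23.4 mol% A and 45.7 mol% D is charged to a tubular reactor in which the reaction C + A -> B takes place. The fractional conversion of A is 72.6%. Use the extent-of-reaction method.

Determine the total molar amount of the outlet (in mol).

A reacted = 0.726 × 416.1 = 302.1 mol; ν_A = −1, so ξ = 302.1/1 = 302.1 mol.
Outlet amounts (n = n₀ + ν ξ):
  C: 549.4 − 1(302.1) = 247.3
  A: 416.1 − 1(302.1) = 114
  B: 0 + 1(302.1) = 302.1
  D: 812.5 (inert)
Total out = 247.3 + 114 + 302.1 + 812.5 = 1476 mol.

1480 mol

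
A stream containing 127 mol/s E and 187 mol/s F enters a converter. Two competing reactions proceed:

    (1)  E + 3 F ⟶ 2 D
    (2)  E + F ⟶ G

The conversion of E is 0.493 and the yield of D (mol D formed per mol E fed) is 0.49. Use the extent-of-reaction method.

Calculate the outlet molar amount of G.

31.5 mol/s

Yield of D: 2ξ₁ / 127 = 0.49 → ξ₁ = 31.11 mol/s.
Conversion of E: 1ξ₁ + 1ξ₂ = 0.493 × 127 = 62.61 → ξ₂ = 31.5 mol/s.
Outlet amounts (n = n₀ + Σ ν·ξ):
  E: 127 − 1(31.11) − 1(31.5) = 64.39
  F: 187 − 3(31.11) − 1(31.5) = 62.16
  D: 0 + 2(31.11) = 62.23
  G: 0 + 1(31.5) = 31.5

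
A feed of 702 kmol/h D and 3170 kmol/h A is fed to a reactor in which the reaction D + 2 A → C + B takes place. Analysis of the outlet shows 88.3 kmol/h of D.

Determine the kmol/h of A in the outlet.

For D: n = n₀ − 1ξ → 88.3 = 702 − 1ξ, giving ξ = 613.7 kmol/h.
Outlet amounts (n = n₀ + ν ξ):
  D: 702 − 1(613.7) = 88.3
  A: 3170 − 2(613.7) = 1943
  C: 0 + 1(613.7) = 613.7
  B: 0 + 1(613.7) = 613.7

1940 kmol/h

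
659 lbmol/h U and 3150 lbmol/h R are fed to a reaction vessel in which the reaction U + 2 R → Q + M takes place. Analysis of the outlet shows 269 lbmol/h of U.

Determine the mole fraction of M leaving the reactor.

0.114

For U: n = n₀ − 1ξ → 269 = 659 − 1ξ, giving ξ = 390 lbmol/h.
Outlet amounts (n = n₀ + ν ξ):
  U: 659 − 1(390) = 269
  R: 3150 − 2(390) = 2370
  Q: 0 + 1(390) = 390
  M: 0 + 1(390) = 390
Total out = 3419 lbmol/h; y_M = 390 / 3419 = 0.1141.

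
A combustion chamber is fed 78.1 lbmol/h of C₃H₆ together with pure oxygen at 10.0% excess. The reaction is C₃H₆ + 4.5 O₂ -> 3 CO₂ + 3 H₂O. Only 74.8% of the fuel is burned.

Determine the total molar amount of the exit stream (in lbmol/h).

Stoichiometric O₂ = 4.5 × 78.1 = 351.4 lbmol/h; O₂ fed = 351.4 × 1.100 = 386.6 lbmol/h.
Fuel reacted = 0.748 × 78.1 → ξ = 58.42 lbmol/h.
Outlet (n = n₀ + ν ξ):
  C₃H₆: 78.1 − 1(58.42) = 19.68
  O₂: 386.6 − 4.5(58.42) = 123.7
  CO₂: 0 + 3(58.42) = 175.3
  H₂O: 0 + 3(58.42) = 175.3
Total out = 19.68 + 123.7 + 175.3 + 175.3 = 493.9 lbmol/h.

494 lbmol/h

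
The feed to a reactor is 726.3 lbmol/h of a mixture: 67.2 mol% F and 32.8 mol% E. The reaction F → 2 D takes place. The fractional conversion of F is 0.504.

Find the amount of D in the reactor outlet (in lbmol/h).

492 lbmol/h

F reacted = 0.504 × 488.1 = 246 lbmol/h; ν_F = −1, so ξ = 246/1 = 246 lbmol/h.
Outlet amounts (n = n₀ + ν ξ):
  F: 488.1 − 1(246) = 242.1
  D: 0 + 2(246) = 492
  E: 238.2 (inert)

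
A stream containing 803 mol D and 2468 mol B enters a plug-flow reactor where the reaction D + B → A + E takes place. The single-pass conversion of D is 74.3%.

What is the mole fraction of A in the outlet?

0.182

D reacted = 0.743 × 803 = 596.6 mol; ν_D = −1, so ξ = 596.6/1 = 596.6 mol.
Outlet amounts (n = n₀ + ν ξ):
  D: 803 − 1(596.6) = 206.4
  B: 2468 − 1(596.6) = 1871
  A: 0 + 1(596.6) = 596.6
  E: 0 + 1(596.6) = 596.6
Total out = 3271 mol; y_A = 596.6 / 3271 = 0.1824.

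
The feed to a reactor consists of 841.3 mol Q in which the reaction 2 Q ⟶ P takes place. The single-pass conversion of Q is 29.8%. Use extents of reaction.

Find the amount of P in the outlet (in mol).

Q reacted = 0.298 × 841.3 = 250.7 mol; ν_Q = −2, so ξ = 250.7/2 = 125.4 mol.
Outlet amounts (n = n₀ + ν ξ):
  Q: 841.3 − 2(125.4) = 590.6
  P: 0 + 1(125.4) = 125.4

125 mol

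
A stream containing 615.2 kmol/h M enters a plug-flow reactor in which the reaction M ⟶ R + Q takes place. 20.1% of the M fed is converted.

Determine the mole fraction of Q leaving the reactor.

M reacted = 0.201 × 615.2 = 123.7 kmol/h; ν_M = −1, so ξ = 123.7/1 = 123.7 kmol/h.
Outlet amounts (n = n₀ + ν ξ):
  M: 615.2 − 1(123.7) = 491.5
  R: 0 + 1(123.7) = 123.7
  Q: 0 + 1(123.7) = 123.7
Total out = 738.9 kmol/h; y_Q = 123.7 / 738.9 = 0.1674.

0.167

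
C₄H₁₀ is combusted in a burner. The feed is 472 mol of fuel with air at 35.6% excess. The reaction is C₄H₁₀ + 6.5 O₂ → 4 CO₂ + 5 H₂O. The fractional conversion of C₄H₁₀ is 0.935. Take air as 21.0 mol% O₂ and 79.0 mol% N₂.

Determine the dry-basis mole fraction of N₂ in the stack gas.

0.835

Stoichiometric O₂ = 6.5 × 472 = 3068 mol; O₂ fed = 3068 × 1.356 = 4160 mol.
N₂ fed = 4160 × 79/21 = 15650 mol.
Fuel reacted = 0.935 × 472 → ξ = 441.3 mol.
Outlet (n = n₀ + ν ξ):
  C₄H₁₀: 472 − 1(441.3) = 30.68
  O₂: 4160 − 6.5(441.3) = 1292
  N₂: 15650 (inert)
  CO₂: 0 + 4(441.3) = 1765
  H₂O: 0 + 5(441.3) = 2207
Dry total = 18740 mol; y_N₂ (dry) = 15650 / 18740 = 0.8352.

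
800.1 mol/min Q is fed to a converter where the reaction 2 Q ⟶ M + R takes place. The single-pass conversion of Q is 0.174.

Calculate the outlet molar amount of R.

Q reacted = 0.174 × 800.1 = 139.2 mol/min; ν_Q = −2, so ξ = 139.2/2 = 69.61 mol/min.
Outlet amounts (n = n₀ + ν ξ):
  Q: 800.1 − 2(69.61) = 660.9
  M: 0 + 1(69.61) = 69.61
  R: 0 + 1(69.61) = 69.61

69.6 mol/min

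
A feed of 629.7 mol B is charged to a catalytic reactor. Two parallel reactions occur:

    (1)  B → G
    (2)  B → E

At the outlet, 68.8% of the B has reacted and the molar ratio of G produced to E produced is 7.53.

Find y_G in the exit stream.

Conversion of B: B consumed = 0.688 × 629.7 = 433.2 mol = 1ξ₁ + 1ξ₂.
Selectivity: 1ξ₁ / (1ξ₂) = 7.53 → ξ₁ = 7.53 ξ₂.
Substitute: (1·7.53 + 1) ξ₂ = 433.2 → ξ₂ = 50.79 mol, ξ₁ = 382.4 mol.
Outlet amounts (n = n₀ + Σ ν·ξ):
  B: 629.7 − 1(382.4) − 1(50.79) = 196.5
  G: 0 + 1(382.4) = 382.4
  E: 0 + 1(50.79) = 50.79
Total out = 629.7 mol; y_G = 382.4 / 629.7 = 0.6073.

0.607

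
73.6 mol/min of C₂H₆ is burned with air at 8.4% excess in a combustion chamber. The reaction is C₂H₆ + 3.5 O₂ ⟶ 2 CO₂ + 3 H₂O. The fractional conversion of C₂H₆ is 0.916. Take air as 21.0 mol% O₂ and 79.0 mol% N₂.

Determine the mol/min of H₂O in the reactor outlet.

202 mol/min

Stoichiometric O₂ = 3.5 × 73.6 = 257.6 mol/min; O₂ fed = 257.6 × 1.084 = 279.2 mol/min.
N₂ fed = 279.2 × 79/21 = 1050 mol/min.
Fuel reacted = 0.916 × 73.6 → ξ = 67.42 mol/min.
Outlet (n = n₀ + ν ξ):
  C₂H₆: 73.6 − 1(67.42) = 6.182
  O₂: 279.2 − 3.5(67.42) = 43.28
  N₂: 1050 (inert)
  CO₂: 0 + 2(67.42) = 134.8
  H₂O: 0 + 3(67.42) = 202.3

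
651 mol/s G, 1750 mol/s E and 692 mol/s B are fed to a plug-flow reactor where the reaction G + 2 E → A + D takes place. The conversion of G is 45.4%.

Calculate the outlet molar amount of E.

G reacted = 0.454 × 651 = 295.6 mol/s; ν_G = −1, so ξ = 295.6/1 = 295.6 mol/s.
Outlet amounts (n = n₀ + ν ξ):
  G: 651 − 1(295.6) = 355.4
  E: 1750 − 2(295.6) = 1159
  A: 0 + 1(295.6) = 295.6
  D: 0 + 1(295.6) = 295.6
  B: 692 (inert)

1160 mol/s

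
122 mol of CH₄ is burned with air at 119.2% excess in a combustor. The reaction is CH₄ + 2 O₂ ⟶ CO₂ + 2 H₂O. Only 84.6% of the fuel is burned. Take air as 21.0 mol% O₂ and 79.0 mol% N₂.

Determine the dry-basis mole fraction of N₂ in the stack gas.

0.817

Stoichiometric O₂ = 2 × 122 = 244 mol; O₂ fed = 244 × 2.192 = 534.8 mol.
N₂ fed = 534.8 × 79/21 = 2012 mol.
Fuel reacted = 0.846 × 122 → ξ = 103.2 mol.
Outlet (n = n₀ + ν ξ):
  CH₄: 122 − 1(103.2) = 18.79
  O₂: 534.8 − 2(103.2) = 328.4
  N₂: 2012 (inert)
  CO₂: 0 + 1(103.2) = 103.2
  H₂O: 0 + 2(103.2) = 206.4
Dry total = 2462 mol; y_N₂ (dry) = 2012 / 2462 = 0.8171.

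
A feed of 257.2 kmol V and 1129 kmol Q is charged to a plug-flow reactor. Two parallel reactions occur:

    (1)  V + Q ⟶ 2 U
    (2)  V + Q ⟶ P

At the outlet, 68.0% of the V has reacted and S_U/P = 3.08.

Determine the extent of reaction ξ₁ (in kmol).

ξ₁ = 106 kmol

Conversion of V: V consumed = 0.68 × 257.2 = 174.9 kmol = 1ξ₁ + 1ξ₂.
Selectivity: 2ξ₁ / (1ξ₂) = 3.08 → ξ₁ = 1.54 ξ₂.
Substitute: (1·1.54 + 1) ξ₂ = 174.9 → ξ₂ = 68.86 kmol, ξ₁ = 106 kmol.
Outlet amounts (n = n₀ + Σ ν·ξ):
  V: 257.2 − 1(106) − 1(68.86) = 82.3
  Q: 1129 − 1(106) − 1(68.86) = 954.1
  U: 0 + 2(106) = 212.1
  P: 0 + 1(68.86) = 68.86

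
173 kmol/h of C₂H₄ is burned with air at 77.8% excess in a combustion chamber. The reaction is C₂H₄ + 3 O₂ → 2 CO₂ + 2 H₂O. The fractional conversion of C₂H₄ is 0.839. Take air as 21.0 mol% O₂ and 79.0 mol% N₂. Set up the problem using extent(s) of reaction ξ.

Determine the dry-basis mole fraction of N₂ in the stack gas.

Stoichiometric O₂ = 3 × 173 = 519 kmol/h; O₂ fed = 519 × 1.778 = 922.8 kmol/h.
N₂ fed = 922.8 × 79/21 = 3471 kmol/h.
Fuel reacted = 0.839 × 173 → ξ = 145.1 kmol/h.
Outlet (n = n₀ + ν ξ):
  C₂H₄: 173 − 1(145.1) = 27.85
  O₂: 922.8 − 3(145.1) = 487.3
  N₂: 3471 (inert)
  CO₂: 0 + 2(145.1) = 290.3
  H₂O: 0 + 2(145.1) = 290.3
Dry total = 4277 kmol/h; y_N₂ (dry) = 3471 / 4277 = 0.8117.

0.812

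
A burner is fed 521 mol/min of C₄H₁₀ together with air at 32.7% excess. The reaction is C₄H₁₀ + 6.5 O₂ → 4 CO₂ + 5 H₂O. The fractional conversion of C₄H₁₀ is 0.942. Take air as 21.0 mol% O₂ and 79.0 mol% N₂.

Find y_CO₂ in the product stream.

0.0866

Stoichiometric O₂ = 6.5 × 521 = 3386 mol/min; O₂ fed = 3386 × 1.327 = 4494 mol/min.
N₂ fed = 4494 × 79/21 = 16910 mol/min.
Fuel reacted = 0.942 × 521 → ξ = 490.8 mol/min.
Outlet (n = n₀ + ν ξ):
  C₄H₁₀: 521 − 1(490.8) = 30.22
  O₂: 4494 − 6.5(490.8) = 1304
  N₂: 16910 (inert)
  CO₂: 0 + 4(490.8) = 1963
  H₂O: 0 + 5(490.8) = 2454
Total out = 22660 mol/min; y_CO₂ = 1963 / 22660 = 0.08665.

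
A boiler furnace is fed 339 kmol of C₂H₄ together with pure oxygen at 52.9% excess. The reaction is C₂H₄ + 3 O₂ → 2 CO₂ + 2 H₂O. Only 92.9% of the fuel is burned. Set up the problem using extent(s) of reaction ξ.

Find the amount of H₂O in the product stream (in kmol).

Stoichiometric O₂ = 3 × 339 = 1017 kmol; O₂ fed = 1017 × 1.529 = 1555 kmol.
Fuel reacted = 0.929 × 339 → ξ = 314.9 kmol.
Outlet (n = n₀ + ν ξ):
  C₂H₄: 339 − 1(314.9) = 24.07
  O₂: 1555 − 3(314.9) = 610.2
  CO₂: 0 + 2(314.9) = 629.9
  H₂O: 0 + 2(314.9) = 629.9

630 kmol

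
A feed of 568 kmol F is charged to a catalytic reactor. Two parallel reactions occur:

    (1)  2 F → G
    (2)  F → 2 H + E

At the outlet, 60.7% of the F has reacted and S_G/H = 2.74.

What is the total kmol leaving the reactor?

468 kmol

Conversion of F: F consumed = 0.607 × 568 = 344.8 kmol = 2ξ₁ + 1ξ₂.
Selectivity: 1ξ₁ / (2ξ₂) = 2.74 → ξ₁ = 5.48 ξ₂.
Substitute: (2·5.48 + 1) ξ₂ = 344.8 → ξ₂ = 28.83 kmol, ξ₁ = 158 kmol.
Outlet amounts (n = n₀ + Σ ν·ξ):
  F: 568 − 2(158) − 1(28.83) = 223.2
  G: 0 + 1(158) = 158
  H: 0 + 2(28.83) = 57.65
  E: 0 + 1(28.83) = 28.83
Total out = 223.2 + 158 + 57.65 + 28.83 = 467.7 kmol.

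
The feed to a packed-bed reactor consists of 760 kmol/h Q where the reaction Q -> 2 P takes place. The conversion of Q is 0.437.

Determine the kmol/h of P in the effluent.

664 kmol/h

Q reacted = 0.437 × 760 = 332.1 kmol/h; ν_Q = −1, so ξ = 332.1/1 = 332.1 kmol/h.
Outlet amounts (n = n₀ + ν ξ):
  Q: 760 − 1(332.1) = 427.9
  P: 0 + 2(332.1) = 664.2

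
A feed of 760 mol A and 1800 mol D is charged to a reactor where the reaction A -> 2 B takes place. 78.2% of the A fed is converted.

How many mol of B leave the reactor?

1190 mol

A reacted = 0.782 × 760 = 594.3 mol; ν_A = −1, so ξ = 594.3/1 = 594.3 mol.
Outlet amounts (n = n₀ + ν ξ):
  A: 760 − 1(594.3) = 165.7
  B: 0 + 2(594.3) = 1189
  D: 1800 (inert)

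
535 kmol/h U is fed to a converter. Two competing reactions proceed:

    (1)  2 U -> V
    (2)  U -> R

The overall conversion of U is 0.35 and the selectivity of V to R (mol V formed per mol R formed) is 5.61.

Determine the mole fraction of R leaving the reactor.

0.0341

Conversion of U: U consumed = 0.35 × 535 = 187.2 kmol/h = 2ξ₁ + 1ξ₂.
Selectivity: 1ξ₁ / (1ξ₂) = 5.61 → ξ₁ = 5.61 ξ₂.
Substitute: (2·5.61 + 1) ξ₂ = 187.2 → ξ₂ = 15.32 kmol/h, ξ₁ = 85.96 kmol/h.
Outlet amounts (n = n₀ + Σ ν·ξ):
  U: 535 − 2(85.96) − 1(15.32) = 347.8
  V: 0 + 1(85.96) = 85.96
  R: 0 + 1(15.32) = 15.32
Total out = 449 kmol/h; y_R = 15.32 / 449 = 0.03412.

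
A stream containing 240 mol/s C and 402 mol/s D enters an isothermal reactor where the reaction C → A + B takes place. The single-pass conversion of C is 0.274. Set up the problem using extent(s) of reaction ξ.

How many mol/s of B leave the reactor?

C reacted = 0.274 × 240 = 65.76 mol/s; ν_C = −1, so ξ = 65.76/1 = 65.76 mol/s.
Outlet amounts (n = n₀ + ν ξ):
  C: 240 − 1(65.76) = 174.2
  A: 0 + 1(65.76) = 65.76
  B: 0 + 1(65.76) = 65.76
  D: 402 (inert)

65.8 mol/s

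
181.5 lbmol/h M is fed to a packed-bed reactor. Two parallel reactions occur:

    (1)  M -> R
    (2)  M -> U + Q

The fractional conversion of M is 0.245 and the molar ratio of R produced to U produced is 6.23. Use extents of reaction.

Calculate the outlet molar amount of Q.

Conversion of M: M consumed = 0.245 × 181.5 = 44.47 lbmol/h = 1ξ₁ + 1ξ₂.
Selectivity: 1ξ₁ / (1ξ₂) = 6.23 → ξ₁ = 6.23 ξ₂.
Substitute: (1·6.23 + 1) ξ₂ = 44.47 → ξ₂ = 6.15 lbmol/h, ξ₁ = 38.32 lbmol/h.
Outlet amounts (n = n₀ + Σ ν·ξ):
  M: 181.5 − 1(38.32) − 1(6.15) = 137
  R: 0 + 1(38.32) = 38.32
  U: 0 + 1(6.15) = 6.15
  Q: 0 + 1(6.15) = 6.15

6.15 lbmol/h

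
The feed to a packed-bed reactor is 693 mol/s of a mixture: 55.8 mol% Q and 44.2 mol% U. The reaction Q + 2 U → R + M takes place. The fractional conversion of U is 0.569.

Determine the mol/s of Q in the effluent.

U reacted = 0.569 × 306.3 = 174.3 mol/s; ν_U = −2, so ξ = 174.3/2 = 87.14 mol/s.
Outlet amounts (n = n₀ + ν ξ):
  Q: 386.7 − 1(87.14) = 299.5
  U: 306.3 − 2(87.14) = 132
  R: 0 + 1(87.14) = 87.14
  M: 0 + 1(87.14) = 87.14

300 mol/s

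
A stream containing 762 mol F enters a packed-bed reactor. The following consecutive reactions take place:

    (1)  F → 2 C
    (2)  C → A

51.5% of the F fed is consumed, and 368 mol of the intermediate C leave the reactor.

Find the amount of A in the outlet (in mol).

Conversion of F: F consumed = 1ξ₁ = 0.515 × 762 → ξ₁ = 392.4 mol.
C balance: n_C = 0 + 2ξ₁ − 1ξ₂ = 368 → ξ₂ = (2·392.4 − 368)/1 = 416.9 mol.
Outlet amounts (n = n₀ + Σ ν·ξ):
  F: 762 − 1(392.4) = 369.6
  C: 0 + 2(392.4) − 1(416.9) = 368
  A: 0 + 1(416.9) = 416.9

417 mol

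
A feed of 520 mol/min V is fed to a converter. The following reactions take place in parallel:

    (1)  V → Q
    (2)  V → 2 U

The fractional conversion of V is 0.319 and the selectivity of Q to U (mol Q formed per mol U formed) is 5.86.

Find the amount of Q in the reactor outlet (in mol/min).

Conversion of V: V consumed = 0.319 × 520 = 165.9 mol/min = 1ξ₁ + 1ξ₂.
Selectivity: 1ξ₁ / (2ξ₂) = 5.86 → ξ₁ = 11.72 ξ₂.
Substitute: (1·11.72 + 1) ξ₂ = 165.9 → ξ₂ = 13.04 mol/min, ξ₁ = 152.8 mol/min.
Outlet amounts (n = n₀ + Σ ν·ξ):
  V: 520 − 1(152.8) − 1(13.04) = 354.1
  Q: 0 + 1(152.8) = 152.8
  U: 0 + 2(13.04) = 26.08

153 mol/min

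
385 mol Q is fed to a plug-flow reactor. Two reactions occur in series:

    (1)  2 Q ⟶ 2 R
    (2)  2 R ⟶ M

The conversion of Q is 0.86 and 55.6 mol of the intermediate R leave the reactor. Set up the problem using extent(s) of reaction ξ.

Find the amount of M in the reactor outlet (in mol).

138 mol

Conversion of Q: Q consumed = 2ξ₁ = 0.86 × 385 → ξ₁ = 165.6 mol.
R balance: n_R = 0 + 2ξ₁ − 2ξ₂ = 55.6 → ξ₂ = (2·165.6 − 55.6)/2 = 137.8 mol.
Outlet amounts (n = n₀ + Σ ν·ξ):
  Q: 385 − 2(165.6) = 53.9
  R: 0 + 2(165.6) − 2(137.8) = 55.6
  M: 0 + 1(137.8) = 137.8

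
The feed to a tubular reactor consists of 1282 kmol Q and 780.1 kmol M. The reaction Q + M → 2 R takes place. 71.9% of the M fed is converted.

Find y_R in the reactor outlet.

0.544

M reacted = 0.719 × 780.1 = 560.9 kmol; ν_M = −1, so ξ = 560.9/1 = 560.9 kmol.
Outlet amounts (n = n₀ + ν ξ):
  Q: 1282 − 1(560.9) = 721.1
  M: 780.1 − 1(560.9) = 219.2
  R: 0 + 2(560.9) = 1122
Total out = 2062 kmol; y_R = 1122 / 2062 = 0.544.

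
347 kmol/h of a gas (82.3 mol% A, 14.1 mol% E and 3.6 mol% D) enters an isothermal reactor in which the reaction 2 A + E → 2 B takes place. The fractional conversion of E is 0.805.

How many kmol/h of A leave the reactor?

E reacted = 0.805 × 48.93 = 39.39 kmol/h; ν_E = −1, so ξ = 39.39/1 = 39.39 kmol/h.
Outlet amounts (n = n₀ + ν ξ):
  A: 285.6 − 2(39.39) = 206.8
  E: 48.93 − 1(39.39) = 9.541
  B: 0 + 2(39.39) = 78.77
  D: 12.49 (inert)

207 kmol/h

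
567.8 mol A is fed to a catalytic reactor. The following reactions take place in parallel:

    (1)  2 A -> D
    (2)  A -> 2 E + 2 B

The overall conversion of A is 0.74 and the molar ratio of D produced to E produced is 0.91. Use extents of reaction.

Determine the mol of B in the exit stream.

Conversion of A: A consumed = 0.74 × 567.8 = 420.2 mol = 2ξ₁ + 1ξ₂.
Selectivity: 1ξ₁ / (2ξ₂) = 0.91 → ξ₁ = 1.82 ξ₂.
Substitute: (2·1.82 + 1) ξ₂ = 420.2 → ξ₂ = 90.55 mol, ξ₁ = 164.8 mol.
Outlet amounts (n = n₀ + Σ ν·ξ):
  A: 567.8 − 2(164.8) − 1(90.55) = 147.6
  D: 0 + 1(164.8) = 164.8
  E: 0 + 2(90.55) = 181.1
  B: 0 + 2(90.55) = 181.1

181 mol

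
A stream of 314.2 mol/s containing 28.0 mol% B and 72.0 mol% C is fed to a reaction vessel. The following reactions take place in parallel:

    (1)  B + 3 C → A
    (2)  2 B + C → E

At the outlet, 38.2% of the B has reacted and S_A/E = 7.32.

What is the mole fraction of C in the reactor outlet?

Conversion of B: B consumed = 0.382 × 87.98 = 33.61 mol/s = 1ξ₁ + 2ξ₂.
Selectivity: 1ξ₁ / (1ξ₂) = 7.32 → ξ₁ = 7.32 ξ₂.
Substitute: (1·7.32 + 2) ξ₂ = 33.61 → ξ₂ = 3.606 mol/s, ξ₁ = 26.4 mol/s.
Outlet amounts (n = n₀ + Σ ν·ξ):
  B: 87.98 − 1(26.4) − 2(3.606) = 54.37
  C: 226.2 − 3(26.4) − 1(3.606) = 143.4
  A: 0 + 1(26.4) = 26.4
  E: 0 + 1(3.606) = 3.606
Total out = 227.8 mol/s; y_C = 143.4 / 227.8 = 0.6296.

0.63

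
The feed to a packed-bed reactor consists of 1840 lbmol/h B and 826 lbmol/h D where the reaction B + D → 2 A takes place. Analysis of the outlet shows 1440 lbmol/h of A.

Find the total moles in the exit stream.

For A: n = n₀ + 2ξ → 1440 = 0 + 2ξ, giving ξ = 720 lbmol/h.
Outlet amounts (n = n₀ + ν ξ):
  B: 1840 − 1(720) = 1120
  D: 826 − 1(720) = 106
  A: 0 + 2(720) = 1440
Total out = 1120 + 106 + 1440 = 2666 lbmol/h.

2670 lbmol/h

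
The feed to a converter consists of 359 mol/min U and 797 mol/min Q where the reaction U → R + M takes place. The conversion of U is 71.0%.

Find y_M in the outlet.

U reacted = 0.71 × 359 = 254.9 mol/min; ν_U = −1, so ξ = 254.9/1 = 254.9 mol/min.
Outlet amounts (n = n₀ + ν ξ):
  U: 359 − 1(254.9) = 104.1
  R: 0 + 1(254.9) = 254.9
  M: 0 + 1(254.9) = 254.9
  Q: 797 (inert)
Total out = 1411 mol/min; y_M = 254.9 / 1411 = 0.1807.

0.181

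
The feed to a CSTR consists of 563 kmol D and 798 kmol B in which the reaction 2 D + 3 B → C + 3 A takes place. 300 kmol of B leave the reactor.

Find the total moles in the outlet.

For B: n = n₀ − 3ξ → 300 = 798 − 3ξ, giving ξ = 166 kmol.
Outlet amounts (n = n₀ + ν ξ):
  D: 563 − 2(166) = 231
  B: 798 − 3(166) = 300
  C: 0 + 1(166) = 166
  A: 0 + 3(166) = 498
Total out = 231 + 300 + 166 + 498 = 1195 kmol.

1200 kmol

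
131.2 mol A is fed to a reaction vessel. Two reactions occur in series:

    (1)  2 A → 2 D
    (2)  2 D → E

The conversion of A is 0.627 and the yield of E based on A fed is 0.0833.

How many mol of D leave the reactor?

Conversion of A: A consumed = 2ξ₁ = 0.627 × 131.2 → ξ₁ = 41.13 mol.
Yield of E: 1ξ₂ / 131.2 = 0.0833 → ξ₂ = 10.93 mol.
Outlet amounts (n = n₀ + Σ ν·ξ):
  A: 131.2 − 2(41.13) = 48.94
  D: 0 + 2(41.13) − 2(10.93) = 60.4
  E: 0 + 1(10.93) = 10.93

60.4 mol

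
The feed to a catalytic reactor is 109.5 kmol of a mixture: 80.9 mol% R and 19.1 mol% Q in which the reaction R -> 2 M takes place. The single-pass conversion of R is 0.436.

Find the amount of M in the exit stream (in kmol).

77.2 kmol

R reacted = 0.436 × 88.59 = 38.62 kmol; ν_R = −1, so ξ = 38.62/1 = 38.62 kmol.
Outlet amounts (n = n₀ + ν ξ):
  R: 88.59 − 1(38.62) = 49.96
  M: 0 + 2(38.62) = 77.25
  Q: 20.91 (inert)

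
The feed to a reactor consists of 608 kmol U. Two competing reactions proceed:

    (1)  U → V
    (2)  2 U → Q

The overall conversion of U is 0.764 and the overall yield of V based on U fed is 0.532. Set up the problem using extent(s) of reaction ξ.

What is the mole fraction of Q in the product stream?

0.131

Yield of V: 1ξ₁ / 608 = 0.532 → ξ₁ = 323.5 kmol.
Conversion of U: 1ξ₁ + 2ξ₂ = 0.764 × 608 = 464.5 → ξ₂ = 70.53 kmol.
Outlet amounts (n = n₀ + Σ ν·ξ):
  U: 608 − 1(323.5) − 2(70.53) = 143.5
  V: 0 + 1(323.5) = 323.5
  Q: 0 + 1(70.53) = 70.53
Total out = 537.5 kmol; y_Q = 70.53 / 537.5 = 0.1312.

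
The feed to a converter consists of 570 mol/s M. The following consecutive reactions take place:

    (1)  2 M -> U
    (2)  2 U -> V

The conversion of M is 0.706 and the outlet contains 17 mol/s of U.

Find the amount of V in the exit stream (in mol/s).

Conversion of M: M consumed = 2ξ₁ = 0.706 × 570 → ξ₁ = 201.2 mol/s.
U balance: n_U = 0 + 1ξ₁ − 2ξ₂ = 17 → ξ₂ = (1·201.2 − 17)/2 = 92.1 mol/s.
Outlet amounts (n = n₀ + Σ ν·ξ):
  M: 570 − 2(201.2) = 167.6
  U: 0 + 1(201.2) − 2(92.1) = 17
  V: 0 + 1(92.1) = 92.1

92.1 mol/s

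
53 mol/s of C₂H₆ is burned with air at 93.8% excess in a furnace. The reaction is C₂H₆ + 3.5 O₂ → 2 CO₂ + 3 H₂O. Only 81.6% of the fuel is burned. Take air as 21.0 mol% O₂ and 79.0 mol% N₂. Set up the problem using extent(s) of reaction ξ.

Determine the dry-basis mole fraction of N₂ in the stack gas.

0.816

Stoichiometric O₂ = 3.5 × 53 = 185.5 mol/s; O₂ fed = 185.5 × 1.938 = 359.5 mol/s.
N₂ fed = 359.5 × 79/21 = 1352 mol/s.
Fuel reacted = 0.816 × 53 → ξ = 43.25 mol/s.
Outlet (n = n₀ + ν ξ):
  C₂H₆: 53 − 1(43.25) = 9.752
  O₂: 359.5 − 3.5(43.25) = 208.1
  N₂: 1352 (inert)
  CO₂: 0 + 2(43.25) = 86.5
  H₂O: 0 + 3(43.25) = 129.7
Dry total = 1657 mol/s; y_N₂ (dry) = 1352 / 1657 = 0.8163.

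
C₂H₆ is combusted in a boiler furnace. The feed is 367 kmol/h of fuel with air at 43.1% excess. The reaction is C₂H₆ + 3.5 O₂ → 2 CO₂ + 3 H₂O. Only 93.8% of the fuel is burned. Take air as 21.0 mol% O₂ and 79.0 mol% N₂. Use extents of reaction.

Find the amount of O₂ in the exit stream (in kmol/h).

Stoichiometric O₂ = 3.5 × 367 = 1284 kmol/h; O₂ fed = 1284 × 1.431 = 1838 kmol/h.
N₂ fed = 1838 × 79/21 = 6915 kmol/h.
Fuel reacted = 0.938 × 367 → ξ = 344.2 kmol/h.
Outlet (n = n₀ + ν ξ):
  C₂H₆: 367 − 1(344.2) = 22.75
  O₂: 1838 − 3.5(344.2) = 633.3
  N₂: 6915 (inert)
  CO₂: 0 + 2(344.2) = 688.5
  H₂O: 0 + 3(344.2) = 1033

633 kmol/h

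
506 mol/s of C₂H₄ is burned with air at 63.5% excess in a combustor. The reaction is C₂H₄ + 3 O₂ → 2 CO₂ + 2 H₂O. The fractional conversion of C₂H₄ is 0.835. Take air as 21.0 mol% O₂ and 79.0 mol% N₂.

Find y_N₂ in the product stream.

Stoichiometric O₂ = 3 × 506 = 1518 mol/s; O₂ fed = 1518 × 1.635 = 2482 mol/s.
N₂ fed = 2482 × 79/21 = 9337 mol/s.
Fuel reacted = 0.835 × 506 → ξ = 422.5 mol/s.
Outlet (n = n₀ + ν ξ):
  C₂H₄: 506 − 1(422.5) = 83.49
  O₂: 2482 − 3(422.5) = 1214
  N₂: 9337 (inert)
  CO₂: 0 + 2(422.5) = 845
  H₂O: 0 + 2(422.5) = 845
Total out = 12320 mol/s; y_N₂ = 9337 / 12320 = 0.7576.

0.758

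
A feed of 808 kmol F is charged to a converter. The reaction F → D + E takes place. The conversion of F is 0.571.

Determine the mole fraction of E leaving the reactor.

F reacted = 0.571 × 808 = 461.4 kmol; ν_F = −1, so ξ = 461.4/1 = 461.4 kmol.
Outlet amounts (n = n₀ + ν ξ):
  F: 808 − 1(461.4) = 346.6
  D: 0 + 1(461.4) = 461.4
  E: 0 + 1(461.4) = 461.4
Total out = 1269 kmol; y_E = 461.4 / 1269 = 0.3635.

0.363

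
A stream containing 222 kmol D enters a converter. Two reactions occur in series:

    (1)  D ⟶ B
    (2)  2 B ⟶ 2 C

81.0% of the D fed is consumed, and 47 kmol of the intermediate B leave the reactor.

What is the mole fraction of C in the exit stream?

Conversion of D: D consumed = 1ξ₁ = 0.81 × 222 → ξ₁ = 179.8 kmol.
B balance: n_B = 0 + 1ξ₁ − 2ξ₂ = 47 → ξ₂ = (1·179.8 − 47)/2 = 66.41 kmol.
Outlet amounts (n = n₀ + Σ ν·ξ):
  D: 222 − 1(179.8) = 42.18
  B: 0 + 1(179.8) − 2(66.41) = 47
  C: 0 + 2(66.41) = 132.8
Total out = 222 kmol; y_C = 132.8 / 222 = 0.5983.

0.598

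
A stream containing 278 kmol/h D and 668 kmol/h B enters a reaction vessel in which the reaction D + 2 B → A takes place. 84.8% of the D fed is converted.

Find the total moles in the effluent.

475 kmol/h

D reacted = 0.848 × 278 = 235.7 kmol/h; ν_D = −1, so ξ = 235.7/1 = 235.7 kmol/h.
Outlet amounts (n = n₀ + ν ξ):
  D: 278 − 1(235.7) = 42.26
  B: 668 − 2(235.7) = 196.5
  A: 0 + 1(235.7) = 235.7
Total out = 42.26 + 196.5 + 235.7 = 474.5 kmol/h.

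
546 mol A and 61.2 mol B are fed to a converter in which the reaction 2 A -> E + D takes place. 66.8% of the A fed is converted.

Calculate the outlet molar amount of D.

A reacted = 0.668 × 546 = 364.7 mol; ν_A = −2, so ξ = 364.7/2 = 182.4 mol.
Outlet amounts (n = n₀ + ν ξ):
  A: 546 − 2(182.4) = 181.3
  E: 0 + 1(182.4) = 182.4
  D: 0 + 1(182.4) = 182.4
  B: 61.2 (inert)

182 mol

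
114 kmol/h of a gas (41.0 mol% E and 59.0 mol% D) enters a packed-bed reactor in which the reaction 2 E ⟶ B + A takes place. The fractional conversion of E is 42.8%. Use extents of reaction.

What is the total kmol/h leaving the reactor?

114 kmol/h

E reacted = 0.428 × 46.74 = 20 kmol/h; ν_E = −2, so ξ = 20/2 = 10 kmol/h.
Outlet amounts (n = n₀ + ν ξ):
  E: 46.74 − 2(10) = 26.74
  B: 0 + 1(10) = 10
  A: 0 + 1(10) = 10
  D: 67.26 (inert)
Total out = 26.74 + 10 + 10 + 67.26 = 114 kmol/h.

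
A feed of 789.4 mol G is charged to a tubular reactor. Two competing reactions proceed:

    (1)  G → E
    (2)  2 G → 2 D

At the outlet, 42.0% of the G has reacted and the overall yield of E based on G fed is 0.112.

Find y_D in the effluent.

0.308

Yield of E: 1ξ₁ / 789.4 = 0.112 → ξ₁ = 88.41 mol.
Conversion of G: 1ξ₁ + 2ξ₂ = 0.42 × 789.4 = 331.5 → ξ₂ = 121.6 mol.
Outlet amounts (n = n₀ + Σ ν·ξ):
  G: 789.4 − 1(88.41) − 2(121.6) = 457.9
  E: 0 + 1(88.41) = 88.41
  D: 0 + 2(121.6) = 243.1
Total out = 789.4 mol; y_D = 243.1 / 789.4 = 0.308.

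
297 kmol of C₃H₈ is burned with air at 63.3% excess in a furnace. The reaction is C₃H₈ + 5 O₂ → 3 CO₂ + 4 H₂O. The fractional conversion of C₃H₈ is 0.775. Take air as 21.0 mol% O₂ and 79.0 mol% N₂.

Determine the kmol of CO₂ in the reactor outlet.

Stoichiometric O₂ = 5 × 297 = 1485 kmol; O₂ fed = 1485 × 1.633 = 2425 kmol.
N₂ fed = 2425 × 79/21 = 9123 kmol.
Fuel reacted = 0.775 × 297 → ξ = 230.2 kmol.
Outlet (n = n₀ + ν ξ):
  C₃H₈: 297 − 1(230.2) = 66.82
  O₂: 2425 − 5(230.2) = 1274
  N₂: 9123 (inert)
  CO₂: 0 + 3(230.2) = 690.5
  H₂O: 0 + 4(230.2) = 920.7

691 kmol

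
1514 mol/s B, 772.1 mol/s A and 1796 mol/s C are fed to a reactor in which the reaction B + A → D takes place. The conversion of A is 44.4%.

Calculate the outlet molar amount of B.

A reacted = 0.444 × 772.1 = 342.8 mol/s; ν_A = −1, so ξ = 342.8/1 = 342.8 mol/s.
Outlet amounts (n = n₀ + ν ξ):
  B: 1514 − 1(342.8) = 1171
  A: 772.1 − 1(342.8) = 429.3
  D: 0 + 1(342.8) = 342.8
  C: 1796 (inert)

1170 mol/s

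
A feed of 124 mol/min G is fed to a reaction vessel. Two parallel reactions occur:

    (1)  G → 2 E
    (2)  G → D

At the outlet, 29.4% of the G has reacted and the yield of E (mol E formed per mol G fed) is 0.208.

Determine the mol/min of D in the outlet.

23.6 mol/min

Yield of E: 2ξ₁ / 124 = 0.208 → ξ₁ = 12.9 mol/min.
Conversion of G: 1ξ₁ + 1ξ₂ = 0.294 × 124 = 36.46 → ξ₂ = 23.56 mol/min.
Outlet amounts (n = n₀ + Σ ν·ξ):
  G: 124 − 1(12.9) − 1(23.56) = 87.54
  E: 0 + 2(12.9) = 25.79
  D: 0 + 1(23.56) = 23.56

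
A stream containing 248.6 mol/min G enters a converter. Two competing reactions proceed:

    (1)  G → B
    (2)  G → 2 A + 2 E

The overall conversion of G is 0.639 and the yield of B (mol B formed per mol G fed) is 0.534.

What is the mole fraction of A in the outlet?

Yield of B: 1ξ₁ / 248.6 = 0.534 → ξ₁ = 132.8 mol/min.
Conversion of G: 1ξ₁ + 1ξ₂ = 0.639 × 248.6 = 158.9 → ξ₂ = 26.1 mol/min.
Outlet amounts (n = n₀ + Σ ν·ξ):
  G: 248.6 − 1(132.8) − 1(26.1) = 89.74
  B: 0 + 1(132.8) = 132.8
  A: 0 + 2(26.1) = 52.21
  E: 0 + 2(26.1) = 52.21
Total out = 326.9 mol/min; y_A = 52.21 / 326.9 = 0.1597.

0.16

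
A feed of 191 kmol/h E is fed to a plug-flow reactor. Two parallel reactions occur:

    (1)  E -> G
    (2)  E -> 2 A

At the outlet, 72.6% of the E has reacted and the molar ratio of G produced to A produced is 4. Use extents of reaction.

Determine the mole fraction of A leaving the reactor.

Conversion of E: E consumed = 0.726 × 191 = 138.7 kmol/h = 1ξ₁ + 1ξ₂.
Selectivity: 1ξ₁ / (2ξ₂) = 4 → ξ₁ = 8 ξ₂.
Substitute: (1·8 + 1) ξ₂ = 138.7 → ξ₂ = 15.41 kmol/h, ξ₁ = 123.3 kmol/h.
Outlet amounts (n = n₀ + Σ ν·ξ):
  E: 191 − 1(123.3) − 1(15.41) = 52.33
  G: 0 + 1(123.3) = 123.3
  A: 0 + 2(15.41) = 30.81
Total out = 206.4 kmol/h; y_A = 30.81 / 206.4 = 0.1493.

0.149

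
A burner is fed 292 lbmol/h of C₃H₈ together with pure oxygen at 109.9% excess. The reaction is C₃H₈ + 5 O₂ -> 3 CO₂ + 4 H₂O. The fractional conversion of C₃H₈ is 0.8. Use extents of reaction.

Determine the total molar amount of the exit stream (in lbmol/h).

Stoichiometric O₂ = 5 × 292 = 1460 lbmol/h; O₂ fed = 1460 × 2.099 = 3065 lbmol/h.
Fuel reacted = 0.8 × 292 → ξ = 233.6 lbmol/h.
Outlet (n = n₀ + ν ξ):
  C₃H₈: 292 − 1(233.6) = 58.4
  O₂: 3065 − 5(233.6) = 1897
  CO₂: 0 + 3(233.6) = 700.8
  H₂O: 0 + 4(233.6) = 934.4
Total out = 58.4 + 1897 + 700.8 + 934.4 = 3590 lbmol/h.

3590 lbmol/h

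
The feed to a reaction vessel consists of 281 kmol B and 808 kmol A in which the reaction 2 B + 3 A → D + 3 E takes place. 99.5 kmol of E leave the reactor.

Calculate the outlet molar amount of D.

For E: n = n₀ + 3ξ → 99.5 = 0 + 3ξ, giving ξ = 33.17 kmol.
Outlet amounts (n = n₀ + ν ξ):
  B: 281 − 2(33.17) = 214.7
  A: 808 − 3(33.17) = 708.5
  D: 0 + 1(33.17) = 33.17
  E: 0 + 3(33.17) = 99.5

33.2 kmol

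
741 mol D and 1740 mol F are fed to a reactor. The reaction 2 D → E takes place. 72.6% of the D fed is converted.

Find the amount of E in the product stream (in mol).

269 mol

D reacted = 0.726 × 741 = 538 mol; ν_D = −2, so ξ = 538/2 = 269 mol.
Outlet amounts (n = n₀ + ν ξ):
  D: 741 − 2(269) = 203
  E: 0 + 1(269) = 269
  F: 1740 (inert)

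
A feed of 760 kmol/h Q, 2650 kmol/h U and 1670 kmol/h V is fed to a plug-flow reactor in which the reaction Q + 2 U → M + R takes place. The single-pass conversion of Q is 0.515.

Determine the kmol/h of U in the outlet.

1870 kmol/h

Q reacted = 0.515 × 760 = 391.4 kmol/h; ν_Q = −1, so ξ = 391.4/1 = 391.4 kmol/h.
Outlet amounts (n = n₀ + ν ξ):
  Q: 760 − 1(391.4) = 368.6
  U: 2650 − 2(391.4) = 1867
  M: 0 + 1(391.4) = 391.4
  R: 0 + 1(391.4) = 391.4
  V: 1670 (inert)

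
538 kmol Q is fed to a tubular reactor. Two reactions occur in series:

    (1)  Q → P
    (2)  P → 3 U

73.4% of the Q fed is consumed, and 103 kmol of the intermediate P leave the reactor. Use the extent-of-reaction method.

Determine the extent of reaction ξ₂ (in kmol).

ξ₂ = 292 kmol

Conversion of Q: Q consumed = 1ξ₁ = 0.734 × 538 → ξ₁ = 394.9 kmol.
P balance: n_P = 0 + 1ξ₁ − 1ξ₂ = 103 → ξ₂ = (1·394.9 − 103)/1 = 291.9 kmol.
Outlet amounts (n = n₀ + Σ ν·ξ):
  Q: 538 − 1(394.9) = 143.1
  P: 0 + 1(394.9) − 1(291.9) = 103
  U: 0 + 3(291.9) = 875.7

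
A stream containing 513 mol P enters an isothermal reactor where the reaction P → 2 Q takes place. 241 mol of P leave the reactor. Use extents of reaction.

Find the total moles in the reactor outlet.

For P: n = n₀ − 1ξ → 241 = 513 − 1ξ, giving ξ = 272 mol.
Outlet amounts (n = n₀ + ν ξ):
  P: 513 − 1(272) = 241
  Q: 0 + 2(272) = 544
Total out = 241 + 544 = 785 mol.

785 mol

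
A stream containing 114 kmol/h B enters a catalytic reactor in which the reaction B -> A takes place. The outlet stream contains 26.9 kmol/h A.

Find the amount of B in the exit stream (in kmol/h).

For A: n = n₀ + 1ξ → 26.9 = 0 + 1ξ, giving ξ = 26.9 kmol/h.
Outlet amounts (n = n₀ + ν ξ):
  B: 114 − 1(26.9) = 87.1
  A: 0 + 1(26.9) = 26.9

87.1 kmol/h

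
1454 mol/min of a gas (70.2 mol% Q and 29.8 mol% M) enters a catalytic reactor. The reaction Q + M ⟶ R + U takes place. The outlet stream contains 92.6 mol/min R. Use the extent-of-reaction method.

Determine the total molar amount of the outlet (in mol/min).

For R: n = n₀ + 1ξ → 92.6 = 0 + 1ξ, giving ξ = 92.6 mol/min.
Outlet amounts (n = n₀ + ν ξ):
  Q: 1021 − 1(92.6) = 928.1
  M: 433.3 − 1(92.6) = 340.7
  R: 0 + 1(92.6) = 92.6
  U: 0 + 1(92.6) = 92.6
Total out = 928.1 + 340.7 + 92.6 + 92.6 = 1454 mol/min.

1450 mol/min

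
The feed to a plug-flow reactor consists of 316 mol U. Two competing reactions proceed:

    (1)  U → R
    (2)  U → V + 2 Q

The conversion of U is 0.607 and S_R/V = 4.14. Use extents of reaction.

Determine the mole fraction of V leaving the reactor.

0.0955

Conversion of U: U consumed = 0.607 × 316 = 191.8 mol = 1ξ₁ + 1ξ₂.
Selectivity: 1ξ₁ / (1ξ₂) = 4.14 → ξ₁ = 4.14 ξ₂.
Substitute: (1·4.14 + 1) ξ₂ = 191.8 → ξ₂ = 37.32 mol, ξ₁ = 154.5 mol.
Outlet amounts (n = n₀ + Σ ν·ξ):
  U: 316 − 1(154.5) − 1(37.32) = 124.2
  R: 0 + 1(154.5) = 154.5
  V: 0 + 1(37.32) = 37.32
  Q: 0 + 2(37.32) = 74.64
Total out = 390.6 mol; y_V = 37.32 / 390.6 = 0.09553.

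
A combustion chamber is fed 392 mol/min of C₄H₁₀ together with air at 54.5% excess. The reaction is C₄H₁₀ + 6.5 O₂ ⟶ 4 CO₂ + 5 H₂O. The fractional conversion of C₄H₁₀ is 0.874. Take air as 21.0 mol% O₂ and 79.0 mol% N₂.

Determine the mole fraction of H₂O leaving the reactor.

Stoichiometric O₂ = 6.5 × 392 = 2548 mol/min; O₂ fed = 2548 × 1.545 = 3937 mol/min.
N₂ fed = 3937 × 79/21 = 14810 mol/min.
Fuel reacted = 0.874 × 392 → ξ = 342.6 mol/min.
Outlet (n = n₀ + ν ξ):
  C₄H₁₀: 392 − 1(342.6) = 49.39
  O₂: 3937 − 6.5(342.6) = 1710
  N₂: 14810 (inert)
  CO₂: 0 + 4(342.6) = 1370
  H₂O: 0 + 5(342.6) = 1713
Total out = 19650 mol/min; y_H₂O = 1713 / 19650 = 0.08717.

0.0872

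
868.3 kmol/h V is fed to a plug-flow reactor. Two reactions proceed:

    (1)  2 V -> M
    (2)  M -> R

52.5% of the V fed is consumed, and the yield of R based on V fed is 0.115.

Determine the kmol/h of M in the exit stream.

Conversion of V: V consumed = 2ξ₁ = 0.525 × 868.3 → ξ₁ = 227.9 kmol/h.
Yield of R: 1ξ₂ / 868.3 = 0.115 → ξ₂ = 99.85 kmol/h.
Outlet amounts (n = n₀ + Σ ν·ξ):
  V: 868.3 − 2(227.9) = 412.4
  M: 0 + 1(227.9) − 1(99.85) = 128.1
  R: 0 + 1(99.85) = 99.85

128 kmol/h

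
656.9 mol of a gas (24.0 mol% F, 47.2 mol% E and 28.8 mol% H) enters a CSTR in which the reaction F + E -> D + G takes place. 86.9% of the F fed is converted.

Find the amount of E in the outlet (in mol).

F reacted = 0.869 × 157.7 = 137 mol; ν_F = −1, so ξ = 137/1 = 137 mol.
Outlet amounts (n = n₀ + ν ξ):
  F: 157.7 − 1(137) = 20.65
  E: 310.1 − 1(137) = 173.1
  D: 0 + 1(137) = 137
  G: 0 + 1(137) = 137
  H: 189.2 (inert)

173 mol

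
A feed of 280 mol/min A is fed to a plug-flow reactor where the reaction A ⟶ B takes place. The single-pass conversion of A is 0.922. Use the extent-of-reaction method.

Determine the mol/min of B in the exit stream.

258 mol/min

A reacted = 0.922 × 280 = 258.2 mol/min; ν_A = −1, so ξ = 258.2/1 = 258.2 mol/min.
Outlet amounts (n = n₀ + ν ξ):
  A: 280 − 1(258.2) = 21.84
  B: 0 + 1(258.2) = 258.2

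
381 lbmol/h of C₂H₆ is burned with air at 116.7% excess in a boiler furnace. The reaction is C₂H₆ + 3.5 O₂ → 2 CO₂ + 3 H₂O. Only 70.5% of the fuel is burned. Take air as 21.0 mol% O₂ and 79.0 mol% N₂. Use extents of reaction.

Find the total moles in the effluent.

Stoichiometric O₂ = 3.5 × 381 = 1334 lbmol/h; O₂ fed = 1334 × 2.167 = 2890 lbmol/h.
N₂ fed = 2890 × 79/21 = 10870 lbmol/h.
Fuel reacted = 0.705 × 381 → ξ = 268.6 lbmol/h.
Outlet (n = n₀ + ν ξ):
  C₂H₆: 381 − 1(268.6) = 112.4
  O₂: 2890 − 3.5(268.6) = 1950
  N₂: 10870 (inert)
  CO₂: 0 + 2(268.6) = 537.2
  H₂O: 0 + 3(268.6) = 805.8
Total out = 112.4 + 1950 + 10870 + 537.2 + 805.8 = 14280 lbmol/h.

14300 lbmol/h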